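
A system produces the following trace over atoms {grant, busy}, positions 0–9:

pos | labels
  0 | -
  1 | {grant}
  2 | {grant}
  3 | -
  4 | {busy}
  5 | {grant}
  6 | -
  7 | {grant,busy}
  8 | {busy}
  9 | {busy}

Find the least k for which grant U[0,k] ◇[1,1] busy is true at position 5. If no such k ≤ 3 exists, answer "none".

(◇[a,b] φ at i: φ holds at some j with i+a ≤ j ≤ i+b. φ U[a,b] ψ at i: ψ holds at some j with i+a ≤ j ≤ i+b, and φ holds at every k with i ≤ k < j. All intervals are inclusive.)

Need earliest j ≥ 5 with ◇[1,1] busy, and grant at every k in [5,j-1].
  j=5: rhs fails.
  j=6: rhs holds; lhs holds on [5,5]. k = 1.

1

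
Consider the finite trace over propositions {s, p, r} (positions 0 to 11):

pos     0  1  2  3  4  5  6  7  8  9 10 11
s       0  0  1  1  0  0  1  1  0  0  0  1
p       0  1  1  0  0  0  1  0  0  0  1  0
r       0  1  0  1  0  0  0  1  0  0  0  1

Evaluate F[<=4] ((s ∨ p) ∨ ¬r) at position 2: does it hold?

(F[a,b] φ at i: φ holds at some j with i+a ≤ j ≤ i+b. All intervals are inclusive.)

Check ((s ∨ p) ∨ ¬r) at each j in [2,6]:
  j=2: true
  j=3: true
  j=4: true
  j=5: true
  j=6: true
Found at j=2 → formula holds.

True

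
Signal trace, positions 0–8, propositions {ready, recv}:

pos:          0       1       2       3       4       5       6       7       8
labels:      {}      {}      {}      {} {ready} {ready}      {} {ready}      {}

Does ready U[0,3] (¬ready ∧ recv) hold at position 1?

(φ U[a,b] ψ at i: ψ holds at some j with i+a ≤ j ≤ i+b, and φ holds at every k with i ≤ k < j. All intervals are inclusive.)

Does not hold

Need some j in [1,4] with (¬ready ∧ recv), and ready at every k in [1,j-1].
  j=1: (¬ready ∧ recv) false.
  j=2: (¬ready ∧ recv) false.
  j=3: (¬ready ∧ recv) false.
  j=4: (¬ready ∧ recv) false.
No j in the window works → until fails.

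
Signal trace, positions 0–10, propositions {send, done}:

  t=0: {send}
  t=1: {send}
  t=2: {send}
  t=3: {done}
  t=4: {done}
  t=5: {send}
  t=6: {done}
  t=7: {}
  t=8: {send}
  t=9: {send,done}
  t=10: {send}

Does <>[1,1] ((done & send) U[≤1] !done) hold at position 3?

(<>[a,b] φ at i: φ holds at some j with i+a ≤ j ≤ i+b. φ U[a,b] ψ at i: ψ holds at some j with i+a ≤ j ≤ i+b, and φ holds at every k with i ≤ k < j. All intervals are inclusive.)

Check ((done & send) U[≤1] !done) at each j in [4,4]:
  j=4: fails
No position in the window satisfies it → formula fails.

False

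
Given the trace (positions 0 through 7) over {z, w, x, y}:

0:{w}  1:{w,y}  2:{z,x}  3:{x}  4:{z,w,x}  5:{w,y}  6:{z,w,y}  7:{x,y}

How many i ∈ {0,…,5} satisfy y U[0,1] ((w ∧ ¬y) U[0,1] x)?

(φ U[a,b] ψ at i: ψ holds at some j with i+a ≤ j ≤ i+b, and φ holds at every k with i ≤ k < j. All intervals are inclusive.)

Evaluate at each i in [0,5]:
  i=0: ✗ (no rhs in [0,1])
  i=1: ✓ (rhs at j=2; lhs holds on [1,1])
  i=2: ✓ (rhs at j=2)
  i=3: ✓ (rhs at j=3)
  i=4: ✓ (rhs at j=4)
  i=5: ✗ (no rhs in [5,6])
Positions where it holds: {1, 2, 3, 4} → 4.

4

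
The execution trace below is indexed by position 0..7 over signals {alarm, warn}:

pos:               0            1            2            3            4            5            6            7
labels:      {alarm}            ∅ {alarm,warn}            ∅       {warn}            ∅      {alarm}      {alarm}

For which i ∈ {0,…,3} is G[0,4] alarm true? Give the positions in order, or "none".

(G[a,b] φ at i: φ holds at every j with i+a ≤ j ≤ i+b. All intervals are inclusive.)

none

Evaluate at each i in [0,3]:
  i=0: ✗ (fails at j=1)
  i=1: ✗ (fails at j=1)
  i=2: ✗ (fails at j=3)
  i=3: ✗ (fails at j=3)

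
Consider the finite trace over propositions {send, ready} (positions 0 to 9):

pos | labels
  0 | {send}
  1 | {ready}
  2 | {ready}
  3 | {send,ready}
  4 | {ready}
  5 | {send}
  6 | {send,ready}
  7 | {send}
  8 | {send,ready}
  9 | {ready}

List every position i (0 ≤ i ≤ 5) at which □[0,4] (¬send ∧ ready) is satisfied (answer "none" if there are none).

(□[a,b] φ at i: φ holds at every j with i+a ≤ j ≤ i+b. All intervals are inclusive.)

Evaluate at each i in [0,5]:
  i=0: ✗ (fails at j=0)
  i=1: ✗ (fails at j=3)
  i=2: ✗ (fails at j=3)
  i=3: ✗ (fails at j=3)
  i=4: ✗ (fails at j=5)
  i=5: ✗ (fails at j=5)

none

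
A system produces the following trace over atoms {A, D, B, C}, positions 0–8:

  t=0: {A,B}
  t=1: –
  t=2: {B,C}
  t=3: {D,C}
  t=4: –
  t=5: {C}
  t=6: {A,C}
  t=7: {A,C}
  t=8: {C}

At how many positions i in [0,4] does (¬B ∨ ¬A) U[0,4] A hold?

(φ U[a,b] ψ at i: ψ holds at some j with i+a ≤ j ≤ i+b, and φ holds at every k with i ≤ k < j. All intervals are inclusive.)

4

Evaluate at each i in [0,4]:
  i=0: ✓ (rhs at j=0)
  i=1: ✗ (no rhs in [1,5])
  i=2: ✓ (rhs at j=6; lhs holds on [2,5])
  i=3: ✓ (rhs at j=6; lhs holds on [3,5])
  i=4: ✓ (rhs at j=6; lhs holds on [4,5])
Positions where it holds: {0, 2, 3, 4} → 4.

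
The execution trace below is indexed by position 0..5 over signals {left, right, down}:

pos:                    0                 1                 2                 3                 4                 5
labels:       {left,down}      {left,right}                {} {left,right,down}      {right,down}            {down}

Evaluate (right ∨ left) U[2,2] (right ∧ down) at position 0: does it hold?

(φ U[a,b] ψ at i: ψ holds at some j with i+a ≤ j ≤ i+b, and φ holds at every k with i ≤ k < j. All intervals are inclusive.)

Does not hold

Need some j in [2,2] with (right ∧ down), and (right ∨ left) at every k in [0,j-1].
  j=2: (right ∧ down) false.
No j in the window works → until fails.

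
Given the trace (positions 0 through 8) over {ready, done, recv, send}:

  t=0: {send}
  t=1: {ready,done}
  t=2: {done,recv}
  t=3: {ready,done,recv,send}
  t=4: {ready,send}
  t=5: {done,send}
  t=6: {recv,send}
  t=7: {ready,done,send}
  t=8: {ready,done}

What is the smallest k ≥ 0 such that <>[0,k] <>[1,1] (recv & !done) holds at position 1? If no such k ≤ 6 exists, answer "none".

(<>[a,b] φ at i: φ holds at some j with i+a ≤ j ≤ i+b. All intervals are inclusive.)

Scan j = 1,2,… for <>[1,1] (recv & !done):
  j=1: fails
  j=2: fails
  j=3: fails
  j=4: fails
  j=5: holds
First hit at j=5, so smallest k = 5-1 = 4.

4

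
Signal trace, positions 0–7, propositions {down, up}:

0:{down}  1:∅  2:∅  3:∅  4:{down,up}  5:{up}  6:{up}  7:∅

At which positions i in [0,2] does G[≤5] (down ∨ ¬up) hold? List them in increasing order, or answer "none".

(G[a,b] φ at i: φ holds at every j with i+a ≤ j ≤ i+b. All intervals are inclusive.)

Evaluate at each i in [0,2]:
  i=0: ✗ (fails at j=5)
  i=1: ✗ (fails at j=5)
  i=2: ✗ (fails at j=5)

none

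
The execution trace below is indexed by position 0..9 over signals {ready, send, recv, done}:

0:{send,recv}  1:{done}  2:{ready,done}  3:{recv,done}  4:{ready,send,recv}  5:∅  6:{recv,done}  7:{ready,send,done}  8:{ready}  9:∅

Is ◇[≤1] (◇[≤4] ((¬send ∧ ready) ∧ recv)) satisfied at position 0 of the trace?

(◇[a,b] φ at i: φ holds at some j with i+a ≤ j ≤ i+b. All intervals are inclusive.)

Check ◇[≤4] ((¬send ∧ ready) ∧ recv) at each j in [0,1]:
  j=0: fails (none in [0,4])
  j=1: fails (none in [1,5])
No position in the window satisfies it → formula fails.

False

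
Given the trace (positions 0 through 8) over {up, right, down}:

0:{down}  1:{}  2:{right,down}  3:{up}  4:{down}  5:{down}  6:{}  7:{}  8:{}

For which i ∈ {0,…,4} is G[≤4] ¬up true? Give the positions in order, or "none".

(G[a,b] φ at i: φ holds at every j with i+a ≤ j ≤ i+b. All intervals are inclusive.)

4

Evaluate at each i in [0,4]:
  i=0: ✗ (fails at j=3)
  i=1: ✗ (fails at j=3)
  i=2: ✗ (fails at j=3)
  i=3: ✗ (fails at j=3)
  i=4: ✓ (all of [4,8])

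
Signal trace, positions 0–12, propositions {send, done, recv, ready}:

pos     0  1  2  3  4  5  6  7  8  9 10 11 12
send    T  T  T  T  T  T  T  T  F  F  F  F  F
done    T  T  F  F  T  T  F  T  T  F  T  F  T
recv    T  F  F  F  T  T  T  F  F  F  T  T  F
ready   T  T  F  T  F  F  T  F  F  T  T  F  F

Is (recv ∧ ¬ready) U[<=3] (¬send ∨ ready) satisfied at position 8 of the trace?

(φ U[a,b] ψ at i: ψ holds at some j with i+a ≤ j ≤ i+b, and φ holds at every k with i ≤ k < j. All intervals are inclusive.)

Need some j in [8,11] with (¬send ∨ ready), and (recv ∧ ¬ready) at every k in [8,j-1].
  j=8: (¬send ∨ ready) holds; no prefix to check → satisfied.

Yes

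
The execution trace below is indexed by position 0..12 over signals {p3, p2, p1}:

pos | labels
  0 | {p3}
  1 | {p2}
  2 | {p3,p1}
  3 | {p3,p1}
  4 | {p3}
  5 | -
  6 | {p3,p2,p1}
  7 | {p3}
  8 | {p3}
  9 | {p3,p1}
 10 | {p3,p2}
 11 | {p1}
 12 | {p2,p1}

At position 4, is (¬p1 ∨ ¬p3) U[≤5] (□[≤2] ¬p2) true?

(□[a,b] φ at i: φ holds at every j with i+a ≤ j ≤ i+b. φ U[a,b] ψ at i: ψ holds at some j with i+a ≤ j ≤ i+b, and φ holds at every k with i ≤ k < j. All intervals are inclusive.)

Does not hold

Need some j in [4,9] with □[≤2] ¬p2, and (¬p1 ∨ ¬p3) at every k in [4,j-1].
  j=4: □[≤2] ¬p2 — fails at 6.
  j=5: □[≤2] ¬p2 — fails at 6.
  j=6: □[≤2] ¬p2 — fails at 6.
  j=7: □[≤2] ¬p2 holds, but (¬p1 ∨ ¬p3) fails at k=6 → not this j.
  j=8: □[≤2] ¬p2 — fails at 10.
  j=9: □[≤2] ¬p2 — fails at 10.
No j in the window works → until fails.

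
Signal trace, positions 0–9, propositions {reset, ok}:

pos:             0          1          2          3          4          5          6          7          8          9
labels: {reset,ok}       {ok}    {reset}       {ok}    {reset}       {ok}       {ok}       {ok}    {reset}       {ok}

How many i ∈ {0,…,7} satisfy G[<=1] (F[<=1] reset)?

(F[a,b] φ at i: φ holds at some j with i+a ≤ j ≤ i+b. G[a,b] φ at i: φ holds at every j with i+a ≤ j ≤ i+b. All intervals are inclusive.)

5

Evaluate at each i in [0,7]:
  i=0: ✓ (all of [0,1])
  i=1: ✓ (all of [1,2])
  i=2: ✓ (all of [2,3])
  i=3: ✓ (all of [3,4])
  i=4: ✗ (fails at j=5)
  i=5: ✗ (fails at j=5)
  i=6: ✗ (fails at j=6)
  i=7: ✓ (all of [7,8])
Positions where it holds: {0, 1, 2, 3, 7} → 5.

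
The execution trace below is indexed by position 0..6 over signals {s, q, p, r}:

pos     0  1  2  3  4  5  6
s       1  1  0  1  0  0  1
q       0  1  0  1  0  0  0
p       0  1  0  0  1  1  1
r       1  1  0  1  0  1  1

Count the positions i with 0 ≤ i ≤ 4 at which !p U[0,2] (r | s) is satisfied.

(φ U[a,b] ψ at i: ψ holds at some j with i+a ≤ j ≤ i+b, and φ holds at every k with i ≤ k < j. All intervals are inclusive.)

Evaluate at each i in [0,4]:
  i=0: ✓ (rhs at j=0)
  i=1: ✓ (rhs at j=1)
  i=2: ✓ (rhs at j=3; lhs holds on [2,2])
  i=3: ✓ (rhs at j=3)
  i=4: ✗ (lhs fails at k=4 before rhs at j=5)
Positions where it holds: {0, 1, 2, 3} → 4.

4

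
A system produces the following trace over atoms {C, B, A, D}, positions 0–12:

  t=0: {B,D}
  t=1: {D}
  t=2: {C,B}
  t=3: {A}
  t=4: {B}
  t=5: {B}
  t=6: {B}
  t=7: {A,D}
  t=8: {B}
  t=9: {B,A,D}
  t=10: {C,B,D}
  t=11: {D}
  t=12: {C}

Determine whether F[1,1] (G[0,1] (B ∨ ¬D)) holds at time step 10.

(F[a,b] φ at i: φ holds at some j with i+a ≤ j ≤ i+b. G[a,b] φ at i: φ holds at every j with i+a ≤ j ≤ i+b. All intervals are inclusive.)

Check G[0,1] (B ∨ ¬D) at each j in [11,11]:
  j=11: fails at 11
No position in the window satisfies it → formula fails.

False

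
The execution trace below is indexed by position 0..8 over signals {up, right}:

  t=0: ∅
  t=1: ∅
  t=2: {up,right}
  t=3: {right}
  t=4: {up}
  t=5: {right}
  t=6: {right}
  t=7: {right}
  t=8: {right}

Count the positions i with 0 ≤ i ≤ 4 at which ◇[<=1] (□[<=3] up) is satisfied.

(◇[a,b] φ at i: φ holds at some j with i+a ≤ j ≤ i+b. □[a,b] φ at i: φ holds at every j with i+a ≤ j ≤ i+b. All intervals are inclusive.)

Evaluate at each i in [0,4]:
  i=0: ✗ (none in [0,1])
  i=1: ✗ (none in [1,2])
  i=2: ✗ (none in [2,3])
  i=3: ✗ (none in [3,4])
  i=4: ✗ (none in [4,5])
Positions where it holds: {} → 0.

0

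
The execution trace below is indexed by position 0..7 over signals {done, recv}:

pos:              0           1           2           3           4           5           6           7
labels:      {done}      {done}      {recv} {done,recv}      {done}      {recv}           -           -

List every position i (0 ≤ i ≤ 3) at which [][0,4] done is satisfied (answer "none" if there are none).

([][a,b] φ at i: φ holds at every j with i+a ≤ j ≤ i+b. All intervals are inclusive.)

none

Evaluate at each i in [0,3]:
  i=0: ✗ (fails at j=2)
  i=1: ✗ (fails at j=2)
  i=2: ✗ (fails at j=2)
  i=3: ✗ (fails at j=5)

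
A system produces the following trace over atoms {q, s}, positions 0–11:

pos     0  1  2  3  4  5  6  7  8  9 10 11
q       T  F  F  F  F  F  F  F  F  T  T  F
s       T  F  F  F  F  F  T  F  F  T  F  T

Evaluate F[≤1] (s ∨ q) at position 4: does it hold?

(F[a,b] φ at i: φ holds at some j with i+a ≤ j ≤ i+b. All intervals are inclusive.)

Check (s ∨ q) at each j in [4,5]:
  j=4: false
  j=5: false
No position in the window satisfies it → formula fails.

No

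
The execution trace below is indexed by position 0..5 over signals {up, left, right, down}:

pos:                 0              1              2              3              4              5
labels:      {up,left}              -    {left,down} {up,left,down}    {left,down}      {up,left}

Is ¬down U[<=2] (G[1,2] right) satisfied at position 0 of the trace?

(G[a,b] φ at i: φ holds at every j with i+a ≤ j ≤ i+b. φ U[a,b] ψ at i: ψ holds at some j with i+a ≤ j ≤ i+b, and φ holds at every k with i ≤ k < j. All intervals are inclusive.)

Does not hold

Need some j in [0,2] with G[1,2] right, and ¬down at every k in [0,j-1].
  j=0: G[1,2] right — fails at 1.
  j=1: G[1,2] right — fails at 2.
  j=2: G[1,2] right — fails at 3.
No j in the window works → until fails.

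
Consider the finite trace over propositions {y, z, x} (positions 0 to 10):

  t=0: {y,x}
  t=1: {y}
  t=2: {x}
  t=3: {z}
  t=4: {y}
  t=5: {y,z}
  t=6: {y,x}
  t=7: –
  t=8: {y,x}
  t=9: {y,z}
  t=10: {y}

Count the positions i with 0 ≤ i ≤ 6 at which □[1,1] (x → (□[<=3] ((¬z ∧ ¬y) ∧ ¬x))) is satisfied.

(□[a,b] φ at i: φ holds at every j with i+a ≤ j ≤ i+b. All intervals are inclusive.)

5

Evaluate at each i in [0,6]:
  i=0: ✓ (all of [1,1])
  i=1: ✗ (fails at j=2)
  i=2: ✓ (all of [3,3])
  i=3: ✓ (all of [4,4])
  i=4: ✓ (all of [5,5])
  i=5: ✗ (fails at j=6)
  i=6: ✓ (all of [7,7])
Positions where it holds: {0, 2, 3, 4, 6} → 5.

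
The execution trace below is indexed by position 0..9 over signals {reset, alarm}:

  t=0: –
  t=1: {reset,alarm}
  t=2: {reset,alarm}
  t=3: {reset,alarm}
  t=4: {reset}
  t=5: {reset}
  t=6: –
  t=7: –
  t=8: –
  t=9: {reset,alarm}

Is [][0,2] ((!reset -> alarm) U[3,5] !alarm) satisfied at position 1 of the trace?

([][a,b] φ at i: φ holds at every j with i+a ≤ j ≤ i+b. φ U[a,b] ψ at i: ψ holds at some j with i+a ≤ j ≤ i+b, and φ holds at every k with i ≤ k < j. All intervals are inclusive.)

Holds

Check ((!reset -> alarm) U[3,5] !alarm) at every j in [1,3]:
  j=1: holds
  j=2: holds
  j=3: holds
All positions satisfy it → formula holds.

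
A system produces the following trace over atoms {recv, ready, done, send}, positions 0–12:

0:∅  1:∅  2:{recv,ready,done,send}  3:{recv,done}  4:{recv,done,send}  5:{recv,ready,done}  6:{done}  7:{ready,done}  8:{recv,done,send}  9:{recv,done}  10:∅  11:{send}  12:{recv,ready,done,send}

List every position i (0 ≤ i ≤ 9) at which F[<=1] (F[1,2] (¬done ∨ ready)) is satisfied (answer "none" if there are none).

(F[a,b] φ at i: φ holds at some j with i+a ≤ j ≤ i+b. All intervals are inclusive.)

0, 1, 2, 3, 4, 5, 6, 7, 8, 9

Evaluate at each i in [0,9]:
  i=0: ✓ (witness j=0)
  i=1: ✓ (witness j=1)
  i=2: ✓ (witness j=3)
  i=3: ✓ (witness j=3)
  i=4: ✓ (witness j=4)
  i=5: ✓ (witness j=5)
  i=6: ✓ (witness j=6)
  i=7: ✓ (witness j=8)
  i=8: ✓ (witness j=8)
  i=9: ✓ (witness j=9)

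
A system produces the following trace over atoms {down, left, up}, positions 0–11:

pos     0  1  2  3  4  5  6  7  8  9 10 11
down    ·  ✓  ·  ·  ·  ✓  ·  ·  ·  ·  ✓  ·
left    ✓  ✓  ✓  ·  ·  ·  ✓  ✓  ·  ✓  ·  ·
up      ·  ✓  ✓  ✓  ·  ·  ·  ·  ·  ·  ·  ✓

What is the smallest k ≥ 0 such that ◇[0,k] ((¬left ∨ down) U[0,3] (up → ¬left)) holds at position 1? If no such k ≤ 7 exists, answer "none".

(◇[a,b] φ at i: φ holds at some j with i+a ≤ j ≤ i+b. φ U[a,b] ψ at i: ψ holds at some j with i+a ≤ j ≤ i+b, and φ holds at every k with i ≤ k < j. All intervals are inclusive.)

Scan j = 1,2,… for ((¬left ∨ down) U[0,3] (up → ¬left)):
  j=1: fails
  j=2: fails
  j=3: holds
First hit at j=3, so smallest k = 3-1 = 2.

2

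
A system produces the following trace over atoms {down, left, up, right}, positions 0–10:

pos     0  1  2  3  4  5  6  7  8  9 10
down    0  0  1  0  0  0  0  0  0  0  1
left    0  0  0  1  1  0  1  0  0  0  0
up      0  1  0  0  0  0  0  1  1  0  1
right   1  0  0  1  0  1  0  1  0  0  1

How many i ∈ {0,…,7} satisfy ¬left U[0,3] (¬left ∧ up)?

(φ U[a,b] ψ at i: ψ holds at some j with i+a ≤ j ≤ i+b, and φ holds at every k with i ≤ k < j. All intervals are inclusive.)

Evaluate at each i in [0,7]:
  i=0: ✓ (rhs at j=1; lhs holds on [0,0])
  i=1: ✓ (rhs at j=1)
  i=2: ✗ (no rhs in [2,5])
  i=3: ✗ (no rhs in [3,6])
  i=4: ✗ (lhs fails at k=4 before rhs at j=7)
  i=5: ✗ (lhs fails at k=6 before rhs at j=7)
  i=6: ✗ (lhs fails at k=6 before rhs at j=7)
  i=7: ✓ (rhs at j=7)
Positions where it holds: {0, 1, 7} → 3.

3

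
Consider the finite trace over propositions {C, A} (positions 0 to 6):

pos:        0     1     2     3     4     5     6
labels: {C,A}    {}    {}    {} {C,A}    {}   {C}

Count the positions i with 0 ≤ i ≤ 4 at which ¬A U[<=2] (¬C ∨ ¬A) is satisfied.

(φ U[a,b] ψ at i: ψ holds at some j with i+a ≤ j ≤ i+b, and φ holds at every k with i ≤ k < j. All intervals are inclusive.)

3

Evaluate at each i in [0,4]:
  i=0: ✗ (lhs fails at k=0 before rhs at j=1)
  i=1: ✓ (rhs at j=1)
  i=2: ✓ (rhs at j=2)
  i=3: ✓ (rhs at j=3)
  i=4: ✗ (lhs fails at k=4 before rhs at j=5)
Positions where it holds: {1, 2, 3} → 3.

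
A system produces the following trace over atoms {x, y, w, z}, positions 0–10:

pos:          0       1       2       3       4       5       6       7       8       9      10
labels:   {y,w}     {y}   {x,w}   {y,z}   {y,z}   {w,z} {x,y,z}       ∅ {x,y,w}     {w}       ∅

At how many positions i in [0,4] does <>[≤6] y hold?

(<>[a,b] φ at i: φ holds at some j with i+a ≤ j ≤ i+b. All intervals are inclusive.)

5

Evaluate at each i in [0,4]:
  i=0: ✓ (witness j=0)
  i=1: ✓ (witness j=1)
  i=2: ✓ (witness j=3)
  i=3: ✓ (witness j=3)
  i=4: ✓ (witness j=4)
Positions where it holds: {0, 1, 2, 3, 4} → 5.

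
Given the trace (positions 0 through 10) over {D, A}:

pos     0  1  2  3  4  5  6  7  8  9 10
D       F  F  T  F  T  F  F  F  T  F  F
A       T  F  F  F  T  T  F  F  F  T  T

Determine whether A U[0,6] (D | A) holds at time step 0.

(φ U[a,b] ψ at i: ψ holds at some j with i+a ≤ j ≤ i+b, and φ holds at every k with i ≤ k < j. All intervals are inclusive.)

Yes

Need some j in [0,6] with (D | A), and A at every k in [0,j-1].
  j=0: (D | A) holds; no prefix to check → satisfied.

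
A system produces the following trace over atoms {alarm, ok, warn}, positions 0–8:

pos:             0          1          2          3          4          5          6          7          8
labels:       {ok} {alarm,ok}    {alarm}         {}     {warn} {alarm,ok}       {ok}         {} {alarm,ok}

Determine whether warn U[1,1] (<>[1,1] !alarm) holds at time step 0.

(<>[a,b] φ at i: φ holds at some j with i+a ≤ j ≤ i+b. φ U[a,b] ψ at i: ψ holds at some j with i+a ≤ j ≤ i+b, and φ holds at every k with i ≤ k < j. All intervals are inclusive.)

Need some j in [1,1] with <>[1,1] !alarm, and warn at every k in [0,j-1].
  j=1: <>[1,1] !alarm — fails (none in [2,2]).
No j in the window works → until fails.

Does not hold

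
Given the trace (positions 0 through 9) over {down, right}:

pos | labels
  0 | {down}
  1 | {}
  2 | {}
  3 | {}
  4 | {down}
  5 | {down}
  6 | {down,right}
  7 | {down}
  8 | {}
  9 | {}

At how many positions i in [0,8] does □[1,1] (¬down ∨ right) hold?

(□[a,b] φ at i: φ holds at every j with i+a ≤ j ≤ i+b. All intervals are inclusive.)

Evaluate at each i in [0,8]:
  i=0: ✓ (all of [1,1])
  i=1: ✓ (all of [2,2])
  i=2: ✓ (all of [3,3])
  i=3: ✗ (fails at j=4)
  i=4: ✗ (fails at j=5)
  i=5: ✓ (all of [6,6])
  i=6: ✗ (fails at j=7)
  i=7: ✓ (all of [8,8])
  i=8: ✓ (all of [9,9])
Positions where it holds: {0, 1, 2, 5, 7, 8} → 6.

6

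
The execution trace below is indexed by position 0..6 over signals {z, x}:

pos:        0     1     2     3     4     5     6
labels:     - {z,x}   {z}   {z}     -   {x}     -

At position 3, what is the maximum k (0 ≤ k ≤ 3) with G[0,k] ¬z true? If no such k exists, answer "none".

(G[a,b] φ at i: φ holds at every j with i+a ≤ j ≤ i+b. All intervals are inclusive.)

¬z must hold from j=3 onward; find where it first fails.
  j=3: fails → no k works.

none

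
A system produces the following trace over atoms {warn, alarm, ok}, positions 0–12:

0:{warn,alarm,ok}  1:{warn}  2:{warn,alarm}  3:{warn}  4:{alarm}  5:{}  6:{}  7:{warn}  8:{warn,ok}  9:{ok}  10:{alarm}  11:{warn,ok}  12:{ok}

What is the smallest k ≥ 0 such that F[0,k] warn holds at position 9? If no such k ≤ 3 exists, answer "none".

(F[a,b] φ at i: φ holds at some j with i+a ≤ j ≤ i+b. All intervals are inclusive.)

Scan j = 9,10,… for warn:
  j=9: fails
  j=10: fails
  j=11: holds
First hit at j=11, so smallest k = 11-9 = 2.

2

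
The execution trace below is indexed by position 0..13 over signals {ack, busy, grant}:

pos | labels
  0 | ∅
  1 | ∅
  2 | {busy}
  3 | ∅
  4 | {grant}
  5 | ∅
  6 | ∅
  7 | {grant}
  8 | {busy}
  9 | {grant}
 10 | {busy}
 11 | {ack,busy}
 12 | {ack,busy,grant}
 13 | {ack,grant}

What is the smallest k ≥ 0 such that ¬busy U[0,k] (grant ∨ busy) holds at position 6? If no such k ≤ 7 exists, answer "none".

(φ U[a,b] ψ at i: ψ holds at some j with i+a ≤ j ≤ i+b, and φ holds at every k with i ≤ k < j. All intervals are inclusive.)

Need earliest j ≥ 6 with (grant ∨ busy), and ¬busy at every k in [6,j-1].
  j=6: rhs fails.
  j=7: rhs holds; lhs holds on [6,6]. k = 1.

1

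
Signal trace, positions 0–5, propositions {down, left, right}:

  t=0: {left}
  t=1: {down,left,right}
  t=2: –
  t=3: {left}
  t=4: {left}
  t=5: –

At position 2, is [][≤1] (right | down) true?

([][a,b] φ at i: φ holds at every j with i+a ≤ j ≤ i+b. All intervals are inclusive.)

Check (right | down) at every j in [2,3]:
  j=2: false
  j=3: false
Fails at j=2 → formula fails.

Does not hold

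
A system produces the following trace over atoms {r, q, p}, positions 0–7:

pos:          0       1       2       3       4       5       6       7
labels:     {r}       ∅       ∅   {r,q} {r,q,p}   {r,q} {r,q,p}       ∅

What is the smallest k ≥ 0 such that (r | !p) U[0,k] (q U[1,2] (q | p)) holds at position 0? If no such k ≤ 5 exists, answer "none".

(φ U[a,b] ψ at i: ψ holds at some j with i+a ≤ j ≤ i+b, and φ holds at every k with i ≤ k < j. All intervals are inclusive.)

Need earliest j ≥ 0 with (q U[1,2] (q | p)), and (r | !p) at every k in [0,j-1].
  j=0: rhs fails.
  j=1: rhs fails.
  j=2: rhs fails.
  j=3: rhs holds; lhs holds on [0,2]. k = 3.

3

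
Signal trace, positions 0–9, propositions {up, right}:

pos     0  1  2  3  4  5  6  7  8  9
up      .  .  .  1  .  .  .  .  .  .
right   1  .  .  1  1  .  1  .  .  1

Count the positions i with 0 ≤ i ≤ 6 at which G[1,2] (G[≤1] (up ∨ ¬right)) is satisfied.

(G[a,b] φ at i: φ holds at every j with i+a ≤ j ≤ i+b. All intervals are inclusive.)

1

Evaluate at each i in [0,6]:
  i=0: ✓ (all of [1,2])
  i=1: ✗ (fails at j=3)
  i=2: ✗ (fails at j=3)
  i=3: ✗ (fails at j=4)
  i=4: ✗ (fails at j=5)
  i=5: ✗ (fails at j=6)
  i=6: ✗ (fails at j=8)
Positions where it holds: {0} → 1.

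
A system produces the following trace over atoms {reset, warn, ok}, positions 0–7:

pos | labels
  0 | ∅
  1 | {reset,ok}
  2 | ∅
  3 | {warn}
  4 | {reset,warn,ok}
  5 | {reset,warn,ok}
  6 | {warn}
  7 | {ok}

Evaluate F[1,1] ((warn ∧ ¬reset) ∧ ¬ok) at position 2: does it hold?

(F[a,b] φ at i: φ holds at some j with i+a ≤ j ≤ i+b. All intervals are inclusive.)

Holds

Check ((warn ∧ ¬reset) ∧ ¬ok) at each j in [3,3]:
  j=3: true
Found at j=3 → formula holds.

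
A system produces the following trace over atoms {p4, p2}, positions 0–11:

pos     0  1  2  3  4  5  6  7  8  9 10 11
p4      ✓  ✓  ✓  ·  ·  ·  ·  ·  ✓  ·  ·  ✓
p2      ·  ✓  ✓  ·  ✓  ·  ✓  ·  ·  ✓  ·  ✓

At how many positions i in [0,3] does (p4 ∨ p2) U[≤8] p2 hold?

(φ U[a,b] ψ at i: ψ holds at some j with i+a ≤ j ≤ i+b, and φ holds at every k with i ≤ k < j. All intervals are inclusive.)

Evaluate at each i in [0,3]:
  i=0: ✓ (rhs at j=1; lhs holds on [0,0])
  i=1: ✓ (rhs at j=1)
  i=2: ✓ (rhs at j=2)
  i=3: ✗ (lhs fails at k=3 before rhs at j=4)
Positions where it holds: {0, 1, 2} → 3.

3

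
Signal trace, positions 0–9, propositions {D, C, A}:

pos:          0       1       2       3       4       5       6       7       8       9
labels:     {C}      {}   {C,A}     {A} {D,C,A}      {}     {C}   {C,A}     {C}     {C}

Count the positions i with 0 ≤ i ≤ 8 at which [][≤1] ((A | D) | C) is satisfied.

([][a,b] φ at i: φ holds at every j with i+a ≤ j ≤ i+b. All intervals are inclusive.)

Evaluate at each i in [0,8]:
  i=0: ✗ (fails at j=1)
  i=1: ✗ (fails at j=1)
  i=2: ✓ (all of [2,3])
  i=3: ✓ (all of [3,4])
  i=4: ✗ (fails at j=5)
  i=5: ✗ (fails at j=5)
  i=6: ✓ (all of [6,7])
  i=7: ✓ (all of [7,8])
  i=8: ✓ (all of [8,9])
Positions where it holds: {2, 3, 6, 7, 8} → 5.

5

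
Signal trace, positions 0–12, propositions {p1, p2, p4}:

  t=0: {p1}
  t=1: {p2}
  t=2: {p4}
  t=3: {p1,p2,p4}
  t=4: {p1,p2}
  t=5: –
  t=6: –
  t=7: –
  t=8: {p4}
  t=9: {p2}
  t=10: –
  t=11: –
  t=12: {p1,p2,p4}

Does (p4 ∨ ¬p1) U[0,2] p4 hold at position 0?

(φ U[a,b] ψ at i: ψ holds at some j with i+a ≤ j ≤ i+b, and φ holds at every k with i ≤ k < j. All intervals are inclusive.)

Need some j in [0,2] with p4, and (p4 ∨ ¬p1) at every k in [0,j-1].
  j=0: p4 false.
  j=1: p4 false.
  j=2: p4 holds, but (p4 ∨ ¬p1) fails at k=0 → not this j.
No j in the window works → until fails.

Does not hold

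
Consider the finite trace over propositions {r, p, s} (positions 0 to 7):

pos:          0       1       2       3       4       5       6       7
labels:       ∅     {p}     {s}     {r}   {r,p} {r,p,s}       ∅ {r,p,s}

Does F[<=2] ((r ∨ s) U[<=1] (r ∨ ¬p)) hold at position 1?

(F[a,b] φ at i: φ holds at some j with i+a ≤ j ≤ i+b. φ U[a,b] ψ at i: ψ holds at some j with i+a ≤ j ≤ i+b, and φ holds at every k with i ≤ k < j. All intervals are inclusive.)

Yes

Check ((r ∨ s) U[<=1] (r ∨ ¬p)) at each j in [1,3]:
  j=1: fails
  j=2: holds
  j=3: holds
Found at j=2 → formula holds.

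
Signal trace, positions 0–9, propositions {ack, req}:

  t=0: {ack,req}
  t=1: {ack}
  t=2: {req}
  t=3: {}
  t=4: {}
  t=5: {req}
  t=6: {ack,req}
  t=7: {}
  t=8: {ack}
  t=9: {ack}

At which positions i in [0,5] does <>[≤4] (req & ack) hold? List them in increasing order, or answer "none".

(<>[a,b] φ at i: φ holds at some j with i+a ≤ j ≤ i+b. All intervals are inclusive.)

Evaluate at each i in [0,5]:
  i=0: ✓ (witness j=0)
  i=1: ✗ (none in [1,5])
  i=2: ✓ (witness j=6)
  i=3: ✓ (witness j=6)
  i=4: ✓ (witness j=6)
  i=5: ✓ (witness j=6)

0, 2, 3, 4, 5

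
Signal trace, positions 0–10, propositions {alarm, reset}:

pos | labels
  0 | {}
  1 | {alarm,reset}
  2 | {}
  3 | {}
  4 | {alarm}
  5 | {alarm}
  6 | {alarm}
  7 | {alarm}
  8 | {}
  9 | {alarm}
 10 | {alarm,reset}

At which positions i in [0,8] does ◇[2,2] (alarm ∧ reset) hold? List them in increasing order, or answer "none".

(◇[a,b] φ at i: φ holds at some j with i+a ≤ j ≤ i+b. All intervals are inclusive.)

8

Evaluate at each i in [0,8]:
  i=0: ✗ (none in [2,2])
  i=1: ✗ (none in [3,3])
  i=2: ✗ (none in [4,4])
  i=3: ✗ (none in [5,5])
  i=4: ✗ (none in [6,6])
  i=5: ✗ (none in [7,7])
  i=6: ✗ (none in [8,8])
  i=7: ✗ (none in [9,9])
  i=8: ✓ (witness j=10)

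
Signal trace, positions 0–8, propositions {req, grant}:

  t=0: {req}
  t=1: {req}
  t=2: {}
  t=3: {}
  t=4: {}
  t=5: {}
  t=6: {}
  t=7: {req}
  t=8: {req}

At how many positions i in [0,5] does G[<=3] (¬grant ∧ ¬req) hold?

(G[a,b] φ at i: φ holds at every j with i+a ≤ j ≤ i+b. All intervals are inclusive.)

Evaluate at each i in [0,5]:
  i=0: ✗ (fails at j=0)
  i=1: ✗ (fails at j=1)
  i=2: ✓ (all of [2,5])
  i=3: ✓ (all of [3,6])
  i=4: ✗ (fails at j=7)
  i=5: ✗ (fails at j=7)
Positions where it holds: {2, 3} → 2.

2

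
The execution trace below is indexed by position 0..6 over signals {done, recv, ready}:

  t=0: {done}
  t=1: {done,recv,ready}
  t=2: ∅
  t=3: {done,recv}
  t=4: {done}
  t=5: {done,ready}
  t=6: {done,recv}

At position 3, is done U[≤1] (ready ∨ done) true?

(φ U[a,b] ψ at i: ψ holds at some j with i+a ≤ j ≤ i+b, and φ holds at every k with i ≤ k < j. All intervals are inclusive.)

Need some j in [3,4] with (ready ∨ done), and done at every k in [3,j-1].
  j=3: (ready ∨ done) holds; no prefix to check → satisfied.

True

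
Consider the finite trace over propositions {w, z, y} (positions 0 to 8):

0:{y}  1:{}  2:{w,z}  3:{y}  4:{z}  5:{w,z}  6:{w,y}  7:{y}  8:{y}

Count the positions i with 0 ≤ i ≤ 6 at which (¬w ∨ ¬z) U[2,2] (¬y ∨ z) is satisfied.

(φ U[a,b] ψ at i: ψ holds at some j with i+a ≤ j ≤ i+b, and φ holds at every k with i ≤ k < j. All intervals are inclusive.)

Evaluate at each i in [0,6]:
  i=0: ✓ (rhs at j=2; lhs holds on [0,1])
  i=1: ✗ (no rhs in [3,3])
  i=2: ✗ (lhs fails at k=2 before rhs at j=4)
  i=3: ✓ (rhs at j=5; lhs holds on [3,4])
  i=4: ✗ (no rhs in [6,6])
  i=5: ✗ (no rhs in [7,7])
  i=6: ✗ (no rhs in [8,8])
Positions where it holds: {0, 3} → 2.

2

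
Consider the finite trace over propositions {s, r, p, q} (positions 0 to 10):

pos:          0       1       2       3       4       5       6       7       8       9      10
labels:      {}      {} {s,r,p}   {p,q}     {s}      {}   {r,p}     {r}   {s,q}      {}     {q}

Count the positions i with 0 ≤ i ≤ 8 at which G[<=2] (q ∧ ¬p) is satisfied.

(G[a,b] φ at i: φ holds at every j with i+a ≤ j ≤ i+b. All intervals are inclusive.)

0

Evaluate at each i in [0,8]:
  i=0: ✗ (fails at j=0)
  i=1: ✗ (fails at j=1)
  i=2: ✗ (fails at j=2)
  i=3: ✗ (fails at j=3)
  i=4: ✗ (fails at j=4)
  i=5: ✗ (fails at j=5)
  i=6: ✗ (fails at j=6)
  i=7: ✗ (fails at j=7)
  i=8: ✗ (fails at j=9)
Positions where it holds: {} → 0.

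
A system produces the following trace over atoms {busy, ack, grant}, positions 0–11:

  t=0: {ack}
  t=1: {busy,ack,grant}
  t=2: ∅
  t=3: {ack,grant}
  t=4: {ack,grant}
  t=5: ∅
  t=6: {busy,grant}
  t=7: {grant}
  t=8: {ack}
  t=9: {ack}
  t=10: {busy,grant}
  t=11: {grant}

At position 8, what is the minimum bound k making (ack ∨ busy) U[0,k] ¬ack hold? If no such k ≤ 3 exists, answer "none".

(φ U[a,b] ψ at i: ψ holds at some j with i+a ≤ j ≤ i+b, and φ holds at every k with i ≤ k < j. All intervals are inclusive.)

Need earliest j ≥ 8 with ¬ack, and (ack ∨ busy) at every k in [8,j-1].
  j=8: rhs fails.
  j=9: rhs fails.
  j=10: rhs holds; lhs holds on [8,9]. k = 2.

2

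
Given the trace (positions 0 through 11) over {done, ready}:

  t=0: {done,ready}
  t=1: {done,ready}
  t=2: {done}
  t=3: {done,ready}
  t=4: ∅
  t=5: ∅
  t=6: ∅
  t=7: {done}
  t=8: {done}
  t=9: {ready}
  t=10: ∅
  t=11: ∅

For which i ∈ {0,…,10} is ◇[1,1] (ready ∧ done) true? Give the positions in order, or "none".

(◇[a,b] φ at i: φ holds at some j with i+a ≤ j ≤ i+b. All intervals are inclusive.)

0, 2

Evaluate at each i in [0,10]:
  i=0: ✓ (witness j=1)
  i=1: ✗ (none in [2,2])
  i=2: ✓ (witness j=3)
  i=3: ✗ (none in [4,4])
  i=4: ✗ (none in [5,5])
  i=5: ✗ (none in [6,6])
  i=6: ✗ (none in [7,7])
  i=7: ✗ (none in [8,8])
  i=8: ✗ (none in [9,9])
  i=9: ✗ (none in [10,10])
  i=10: ✗ (none in [11,11])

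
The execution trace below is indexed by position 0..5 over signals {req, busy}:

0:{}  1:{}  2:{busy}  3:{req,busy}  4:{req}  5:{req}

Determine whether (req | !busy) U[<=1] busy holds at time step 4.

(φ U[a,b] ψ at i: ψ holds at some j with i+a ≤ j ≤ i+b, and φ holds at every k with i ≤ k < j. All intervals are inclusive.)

No

Need some j in [4,5] with busy, and (req | !busy) at every k in [4,j-1].
  j=4: busy false.
  j=5: busy false.
No j in the window works → until fails.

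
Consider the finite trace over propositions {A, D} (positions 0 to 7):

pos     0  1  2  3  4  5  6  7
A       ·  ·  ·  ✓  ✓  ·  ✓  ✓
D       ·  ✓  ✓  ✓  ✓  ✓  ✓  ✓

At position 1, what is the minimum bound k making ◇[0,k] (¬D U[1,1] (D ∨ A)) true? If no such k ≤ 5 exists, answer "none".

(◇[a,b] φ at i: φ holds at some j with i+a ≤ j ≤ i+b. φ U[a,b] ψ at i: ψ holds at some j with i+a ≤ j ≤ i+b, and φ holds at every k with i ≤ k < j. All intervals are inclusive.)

Scan j = 1,2,… for (¬D U[1,1] (D ∨ A)):
  j=1: fails
  j=2: fails
  j=3: fails
  j=4: fails
  j=5: fails
  j=6: fails
No j in [1,6] satisfies it → none.

none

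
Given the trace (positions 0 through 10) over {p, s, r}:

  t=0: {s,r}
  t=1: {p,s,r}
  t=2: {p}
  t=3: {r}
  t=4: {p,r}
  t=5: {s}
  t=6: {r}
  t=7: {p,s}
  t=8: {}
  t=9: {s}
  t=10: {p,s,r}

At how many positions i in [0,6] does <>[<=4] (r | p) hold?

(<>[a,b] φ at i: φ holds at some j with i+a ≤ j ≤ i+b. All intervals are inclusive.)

Evaluate at each i in [0,6]:
  i=0: ✓ (witness j=0)
  i=1: ✓ (witness j=1)
  i=2: ✓ (witness j=2)
  i=3: ✓ (witness j=3)
  i=4: ✓ (witness j=4)
  i=5: ✓ (witness j=6)
  i=6: ✓ (witness j=6)
Positions where it holds: {0, 1, 2, 3, 4, 5, 6} → 7.

7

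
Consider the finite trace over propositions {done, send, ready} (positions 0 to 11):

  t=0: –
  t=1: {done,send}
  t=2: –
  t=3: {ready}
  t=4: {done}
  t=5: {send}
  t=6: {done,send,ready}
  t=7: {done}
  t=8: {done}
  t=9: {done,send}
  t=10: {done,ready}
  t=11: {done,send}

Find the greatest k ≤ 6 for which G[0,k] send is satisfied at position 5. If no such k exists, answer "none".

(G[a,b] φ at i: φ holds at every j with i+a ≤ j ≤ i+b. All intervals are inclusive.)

1

send must hold from j=5 onward; find where it first fails.
  j=5: holds
  j=6: holds
  j=7: fails
Holds on [5,6], so largest k = 1.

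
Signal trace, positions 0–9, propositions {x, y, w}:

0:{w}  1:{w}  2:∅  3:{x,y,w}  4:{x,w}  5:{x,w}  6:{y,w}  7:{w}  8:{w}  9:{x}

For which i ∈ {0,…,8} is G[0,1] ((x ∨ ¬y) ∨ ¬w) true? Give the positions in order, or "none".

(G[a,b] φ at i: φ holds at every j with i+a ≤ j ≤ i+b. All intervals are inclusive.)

0, 1, 2, 3, 4, 7, 8

Evaluate at each i in [0,8]:
  i=0: ✓ (all of [0,1])
  i=1: ✓ (all of [1,2])
  i=2: ✓ (all of [2,3])
  i=3: ✓ (all of [3,4])
  i=4: ✓ (all of [4,5])
  i=5: ✗ (fails at j=6)
  i=6: ✗ (fails at j=6)
  i=7: ✓ (all of [7,8])
  i=8: ✓ (all of [8,9])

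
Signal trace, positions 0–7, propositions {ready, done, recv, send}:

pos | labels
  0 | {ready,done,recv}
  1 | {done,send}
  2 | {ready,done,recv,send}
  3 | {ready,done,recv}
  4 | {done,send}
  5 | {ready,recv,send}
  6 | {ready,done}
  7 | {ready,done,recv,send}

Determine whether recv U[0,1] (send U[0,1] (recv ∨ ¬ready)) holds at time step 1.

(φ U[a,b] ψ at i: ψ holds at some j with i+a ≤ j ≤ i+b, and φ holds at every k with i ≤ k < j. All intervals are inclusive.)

True

Need some j in [1,2] with (send U[0,1] (recv ∨ ¬ready)), and recv at every k in [1,j-1].
  j=1: (send U[0,1] (recv ∨ ¬ready)) holds; no prefix to check → satisfied.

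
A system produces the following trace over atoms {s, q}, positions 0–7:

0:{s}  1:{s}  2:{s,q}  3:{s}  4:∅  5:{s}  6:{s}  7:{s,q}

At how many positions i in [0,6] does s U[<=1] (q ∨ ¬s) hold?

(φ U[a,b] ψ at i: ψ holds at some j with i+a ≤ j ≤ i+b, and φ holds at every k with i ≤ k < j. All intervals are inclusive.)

Evaluate at each i in [0,6]:
  i=0: ✗ (no rhs in [0,1])
  i=1: ✓ (rhs at j=2; lhs holds on [1,1])
  i=2: ✓ (rhs at j=2)
  i=3: ✓ (rhs at j=4; lhs holds on [3,3])
  i=4: ✓ (rhs at j=4)
  i=5: ✗ (no rhs in [5,6])
  i=6: ✓ (rhs at j=7; lhs holds on [6,6])
Positions where it holds: {1, 2, 3, 4, 6} → 5.

5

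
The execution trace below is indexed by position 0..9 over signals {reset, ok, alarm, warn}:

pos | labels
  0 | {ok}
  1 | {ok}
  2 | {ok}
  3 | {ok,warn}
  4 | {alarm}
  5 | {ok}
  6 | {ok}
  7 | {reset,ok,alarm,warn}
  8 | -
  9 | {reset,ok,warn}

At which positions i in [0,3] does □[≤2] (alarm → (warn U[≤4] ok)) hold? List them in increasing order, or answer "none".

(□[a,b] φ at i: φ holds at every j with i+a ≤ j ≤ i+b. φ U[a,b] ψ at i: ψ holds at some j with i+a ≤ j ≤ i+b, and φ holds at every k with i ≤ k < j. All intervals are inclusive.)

Evaluate at each i in [0,3]:
  i=0: ✓ (all of [0,2])
  i=1: ✓ (all of [1,3])
  i=2: ✗ (fails at j=4)
  i=3: ✗ (fails at j=4)

0, 1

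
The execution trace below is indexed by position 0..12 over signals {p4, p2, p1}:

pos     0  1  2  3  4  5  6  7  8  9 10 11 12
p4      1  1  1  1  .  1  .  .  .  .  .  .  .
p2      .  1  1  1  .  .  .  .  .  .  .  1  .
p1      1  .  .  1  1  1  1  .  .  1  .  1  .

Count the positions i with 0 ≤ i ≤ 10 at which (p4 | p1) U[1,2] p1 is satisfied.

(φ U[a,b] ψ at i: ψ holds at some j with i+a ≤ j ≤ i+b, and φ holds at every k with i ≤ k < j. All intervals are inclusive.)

Evaluate at each i in [0,10]:
  i=0: ✗ (no rhs in [1,2])
  i=1: ✓ (rhs at j=3; lhs holds on [1,2])
  i=2: ✓ (rhs at j=3; lhs holds on [2,2])
  i=3: ✓ (rhs at j=4; lhs holds on [3,3])
  i=4: ✓ (rhs at j=5; lhs holds on [4,4])
  i=5: ✓ (rhs at j=6; lhs holds on [5,5])
  i=6: ✗ (no rhs in [7,8])
  i=7: ✗ (lhs fails at k=7 before rhs at j=9)
  i=8: ✗ (lhs fails at k=8 before rhs at j=9)
  i=9: ✗ (lhs fails at k=10 before rhs at j=11)
  i=10: ✗ (lhs fails at k=10 before rhs at j=11)
Positions where it holds: {1, 2, 3, 4, 5} → 5.

5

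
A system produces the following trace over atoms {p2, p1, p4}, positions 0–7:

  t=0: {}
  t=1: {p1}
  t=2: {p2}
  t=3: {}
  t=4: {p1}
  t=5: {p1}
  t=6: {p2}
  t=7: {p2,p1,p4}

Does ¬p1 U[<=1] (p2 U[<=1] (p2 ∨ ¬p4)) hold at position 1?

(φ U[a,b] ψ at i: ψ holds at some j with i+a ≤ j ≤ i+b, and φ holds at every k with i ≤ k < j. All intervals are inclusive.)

Need some j in [1,2] with (p2 U[<=1] (p2 ∨ ¬p4)), and ¬p1 at every k in [1,j-1].
  j=1: (p2 U[<=1] (p2 ∨ ¬p4)) holds; no prefix to check → satisfied.

Yes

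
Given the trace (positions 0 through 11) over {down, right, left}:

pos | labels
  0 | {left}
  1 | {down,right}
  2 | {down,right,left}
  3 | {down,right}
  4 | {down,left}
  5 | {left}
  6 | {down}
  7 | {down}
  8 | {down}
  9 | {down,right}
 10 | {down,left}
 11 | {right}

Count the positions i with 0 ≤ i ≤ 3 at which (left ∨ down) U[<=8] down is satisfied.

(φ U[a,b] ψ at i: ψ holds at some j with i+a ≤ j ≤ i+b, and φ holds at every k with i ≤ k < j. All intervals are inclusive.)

4

Evaluate at each i in [0,3]:
  i=0: ✓ (rhs at j=1; lhs holds on [0,0])
  i=1: ✓ (rhs at j=1)
  i=2: ✓ (rhs at j=2)
  i=3: ✓ (rhs at j=3)
Positions where it holds: {0, 1, 2, 3} → 4.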